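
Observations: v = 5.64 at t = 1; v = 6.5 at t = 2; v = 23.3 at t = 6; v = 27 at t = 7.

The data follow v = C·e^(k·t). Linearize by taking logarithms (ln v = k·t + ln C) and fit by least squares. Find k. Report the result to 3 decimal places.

Let Y = ln v. Fitting Y = k·t + ln C by least squares:
AᵀA = [[90.0000, 16.0000]; [16.0000, 4]], rhs = [47.4351, 10.0460]ᵀ  (here Σt = 16.0000, Σ(t)² = 90.0000, Σln v = 10.0460, Σt·ln v = 47.4351).
Solving (det = 104.0000): k = 0.27889, ln C = 1.39593.

k = 0.279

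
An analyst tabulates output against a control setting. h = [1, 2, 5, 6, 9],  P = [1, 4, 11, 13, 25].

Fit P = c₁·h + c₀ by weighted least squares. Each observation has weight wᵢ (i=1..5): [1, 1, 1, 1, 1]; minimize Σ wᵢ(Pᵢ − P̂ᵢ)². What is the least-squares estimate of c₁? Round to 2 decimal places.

Normal-equation sums: Σwᵢ·h·h = 147, Σwᵢ·h = 23, Σwᵢ·1 = 5.
And Σwᵢ·h·P = 367, Σwᵢ·P = 54.
XᵀWX·[c₁, c₀]ᵀ = XᵀWP becomes [[147, 23]; [23, 5]]·[c₁, c₀]ᵀ = [367, 54]ᵀ.
Eliminating c₀: 5·(row 1) − 23·(row 2) gives 206·c₁ = 5·367 − 23·54 = 593, so c₁ = 593/206.
Then c₀ = (54 − 23·(593/206))/5 = -503/206.

c₁ = 2.88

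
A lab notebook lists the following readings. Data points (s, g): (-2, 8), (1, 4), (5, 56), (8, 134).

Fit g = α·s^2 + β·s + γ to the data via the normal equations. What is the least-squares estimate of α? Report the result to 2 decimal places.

Forming XᵀX = [[4738, 630, 94]; [630, 94, 12]; [94, 12, 4]] and Xᵀg = [10012, 1340, 202]ᵀ gives XᵀX·[α, β, γ]ᵀ = Xᵀg.
Inverting the 3×3 Gram matrix, [α, β, γ]ᵀ = [41/21, 191/203, 1094/609]ᵀ.

α = 1.95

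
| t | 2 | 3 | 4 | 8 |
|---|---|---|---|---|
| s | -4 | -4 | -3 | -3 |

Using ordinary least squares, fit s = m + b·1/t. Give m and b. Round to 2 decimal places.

m = -2.57, b = -3.09

Compute the Gram sums: Σ1 = 4, Σ1/t = 29/24, Σ1/t·1/t = 253/576.
For Xᵀs: Σs = -14, Σ1/t·s = -107/24.
XᵀX·[m, b]ᵀ = Xᵀs becomes [[4, 29/24]; [29/24, 253/576]]·[m, b]ᵀ = [-14, -107/24]ᵀ.
det = 4·(253/576) − (29/24)² = 19/64.
m = ((-14)·(253/576) − (29/24)·(-107/24))/(19/64) = -439/171; b = (4·(-107/24) − (29/24)·(-14))/(19/64) = -176/57.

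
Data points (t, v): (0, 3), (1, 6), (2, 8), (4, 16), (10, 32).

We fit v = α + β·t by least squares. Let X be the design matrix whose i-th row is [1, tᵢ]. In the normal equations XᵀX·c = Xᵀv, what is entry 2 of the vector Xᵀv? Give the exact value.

Entry 2 ↔ basis t, so (Xᵀv)_{2} = Σᵢ (t)·vᵢ = (0)·(3) + (1)·(6) + (2)·(8) + (4)·(16) + (10)·(32) = 406.

406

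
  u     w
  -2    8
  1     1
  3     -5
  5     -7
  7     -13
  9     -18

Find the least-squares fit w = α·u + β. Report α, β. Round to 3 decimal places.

Setting ∂/∂α … = 0 gives: 169·α + 23·β = -318;  23·α + 6·β = -34.
(Σu·u = 169, Σu = 23, Σ1 = 6, Σu·w = -318, Σw = -34.)
Determinant 169·6 − 23² = 485.
α = ((-318)·6 − 23·(-34))/485 = -1126/485; β = (169·(-34) − 23·(-318))/485 = 1568/485.

α = -2.322, β = 3.233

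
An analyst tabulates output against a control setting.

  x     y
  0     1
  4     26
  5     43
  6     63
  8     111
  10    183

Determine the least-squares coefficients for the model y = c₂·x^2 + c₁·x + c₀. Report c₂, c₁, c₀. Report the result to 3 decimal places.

c₂ = 1.978, c₁ = -1.739, c₀ = 1.283

From the data, Σx^2·x^2 = 16273, Σx^2·x = 1917, Σx^2 = 241, Σx·x = 241, Σx = 33, Σ1 = 6.
Right-hand side: Σx^2·y = 29163, Σx·y = 3415, Σy = 427.
AᵀA·[c₂, c₁, c₀]ᵀ = Aᵀy becomes [[16273, 1917, 241]; [1917, 241, 33]; [241, 33, 6]]·[c₂, c₁, c₀]ᵀ = [29163, 3415, 427]ᵀ.
Row-reducing yields c₂ = 8986/4543, c₁ = -7901/4543, c₀ = 5828/4543.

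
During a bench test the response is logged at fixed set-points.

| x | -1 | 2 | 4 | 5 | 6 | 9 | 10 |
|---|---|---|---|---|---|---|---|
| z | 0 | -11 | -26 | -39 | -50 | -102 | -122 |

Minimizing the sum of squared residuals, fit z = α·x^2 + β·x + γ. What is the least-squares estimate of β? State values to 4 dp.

MᵀM·[α, β, γ]ᵀ = Mᵀz reads: 18755·α + 2141·β + 263·γ = -23697;  2141·α + 263·β + 35·γ = -2759;  263·α + 35·β + 7·γ = -350.
Inverting the 3×3 Gram matrix, [α, β, γ]ᵀ = [-331457/345138, -846145/345138, -95477/57523]ᵀ.

β = -2.4516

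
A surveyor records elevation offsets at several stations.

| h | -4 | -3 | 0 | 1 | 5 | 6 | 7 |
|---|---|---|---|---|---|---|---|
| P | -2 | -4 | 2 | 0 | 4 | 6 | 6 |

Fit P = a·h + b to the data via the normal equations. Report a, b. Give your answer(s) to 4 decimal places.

With design matrix X, XᵀX = [[136, 12]; [12, 7]] and XᵀP = [118, 12]ᵀ.
Δ = 136·7 − 12² = 808.
a = (118·7 − 12·12)/808 = 341/404; b = (136·12 − 12·118)/808 = 27/101.

a = 0.8441, b = 0.2673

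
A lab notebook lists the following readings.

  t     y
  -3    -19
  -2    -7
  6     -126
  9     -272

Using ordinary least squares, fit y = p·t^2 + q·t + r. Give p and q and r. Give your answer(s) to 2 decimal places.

p = -3.06, q = -2.69, r = 0.19

Sums needed: Σt^2·t^2 = 7954, Σt^2·t = 910, Σt^2 = 130, Σt·t = 130, Σt = 10, Σ1 = 4.
And Σt^2·y = -26767, Σt·y = -3133, Σy = -424.
Inverting the 3×3 Gram matrix, [p, q, r]ᵀ = [-1677/548, -7379/2740, 26/137]ᵀ.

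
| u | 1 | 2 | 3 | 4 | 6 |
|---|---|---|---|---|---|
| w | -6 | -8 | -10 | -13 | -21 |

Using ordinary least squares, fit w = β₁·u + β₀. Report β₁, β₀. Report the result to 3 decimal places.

β₁ = -3.000, β₀ = -2.000

From the data, Σu·u = 66, Σu = 16, Σ1 = 5.
Moment sums: Σu·w = -230, Σw = -58.
Normal equations: [[66, 16]; [16, 5]]·[β₁, β₀]ᵀ = [-230, -58]ᵀ.
Δ = 66·5 − 16² = 74.
β₁ = ((-230)·5 − 16·(-58))/74 = -3; β₀ = (66·(-58) − 16·(-230))/74 = -2.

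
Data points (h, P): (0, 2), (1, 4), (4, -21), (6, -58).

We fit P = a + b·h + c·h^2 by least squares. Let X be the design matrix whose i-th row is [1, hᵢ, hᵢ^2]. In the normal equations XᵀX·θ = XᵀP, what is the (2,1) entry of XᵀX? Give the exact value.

Row 2 ↔ basis h, column 1 ↔ basis 1, so (XᵀX)_{2,1} = Σᵢ h = (0)·(1) + (1)·(1) + (4)·(1) + (6)·(1) = 11.

11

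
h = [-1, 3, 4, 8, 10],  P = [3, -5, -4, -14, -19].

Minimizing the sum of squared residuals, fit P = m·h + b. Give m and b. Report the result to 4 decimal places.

m = -1.9893, b = 1.7487

AᵀA·[m, b]ᵀ = AᵀP reads: 190·m + 24·b = -336;  24·m + 5·b = -39.
(Σh·h = 190, Σh = 24, Σ1 = 5, Σh·P = -336, ΣP = -39.)
Eliminating b: 5·(row 1) − 24·(row 2) gives 374·m = 5·(-336) − 24·(-39) = -744, so m = -372/187.
Then b = ((-39) − 24·(-372/187))/5 = 327/187.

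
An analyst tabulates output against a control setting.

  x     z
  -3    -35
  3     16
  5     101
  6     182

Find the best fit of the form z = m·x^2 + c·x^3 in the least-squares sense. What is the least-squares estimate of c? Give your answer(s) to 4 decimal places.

c = 1.0023

Entries of AᵀA: Σx^2·x^2 = 2083, Σx^2·x^3 = 10901, Σx^3·x^3 = 63739.
For Aᵀz: Σx^2·z = 8906, Σx^3·z = 53314.
Eliminating c: 63739·(row 1) − 10901·(row 2) gives 13936536·m = 63739·8906 − 10901·53314 = -13516380, so m = -375455/387126.
Then c = (53314 − 10901·(-375455/387126))/63739 = 388021/387126.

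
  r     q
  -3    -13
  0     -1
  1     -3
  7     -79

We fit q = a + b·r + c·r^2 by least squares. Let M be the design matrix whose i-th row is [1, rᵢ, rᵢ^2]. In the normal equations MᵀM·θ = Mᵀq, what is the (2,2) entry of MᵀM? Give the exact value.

Row 2 ↔ basis r, column 2 ↔ basis r, so (MᵀM)_{2,2} = Σᵢ (r)·(r) = (-3)·(-3) + (0)·(0) + (1)·(1) + (7)·(7) = 59.

59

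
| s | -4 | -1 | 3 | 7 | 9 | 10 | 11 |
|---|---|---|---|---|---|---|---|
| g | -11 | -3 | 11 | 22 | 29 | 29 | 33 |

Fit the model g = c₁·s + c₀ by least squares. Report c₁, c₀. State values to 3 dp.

Sums needed: Σs·s = 377, Σs = 35, Σ1 = 7.
Right-hand side: Σs·g = 1148, Σg = 110.
So MᵀM·[c₁, c₀]ᵀ = Mᵀg: [[377, 35]; [35, 7]]·[c₁, c₀]ᵀ = [1148, 110]ᵀ.
det = 377·7 − 35² = 1414.
c₁ = (1148·7 − 35·110)/1414 = 299/101; c₀ = (377·110 − 35·1148)/1414 = 645/707.

c₁ = 2.960, c₀ = 0.912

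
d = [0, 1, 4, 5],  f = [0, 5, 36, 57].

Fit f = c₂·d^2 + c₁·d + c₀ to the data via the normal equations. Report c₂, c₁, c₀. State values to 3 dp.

c₂ = 2.000, c₁ = 1.118, c₀ = 0.706

From the data, Σd^2·d^2 = 882, Σd^2·d = 190, Σd^2 = 42, Σd·d = 42, Σd = 10, Σ1 = 4.
For Mᵀf: Σd^2·f = 2006, Σd·f = 434, Σf = 98.
MᵀM·[c₂, c₁, c₀]ᵀ = Mᵀf becomes [[882, 190, 42]; [190, 42, 10]; [42, 10, 4]]·[c₂, c₁, c₀]ᵀ = [2006, 434, 98]ᵀ.
Row-reducing yields c₂ = 2, c₁ = 19/17, c₀ = 12/17.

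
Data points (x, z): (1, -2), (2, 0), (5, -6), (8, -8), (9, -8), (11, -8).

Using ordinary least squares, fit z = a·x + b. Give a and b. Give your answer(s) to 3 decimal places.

From the data, Σx·x = 296, Σx = 36, Σ1 = 6.
Right-hand side: Σx·z = -256, Σz = -32.
Normal equations: [[296, 36]; [36, 6]]·[a, b]ᵀ = [-256, -32]ᵀ.
Eliminating b: 6·(row 1) − 36·(row 2) gives 480·a = 6·(-256) − 36·(-32) = -384, so a = -4/5.
Then b = ((-32) − 36·(-4/5))/6 = -8/15.

a = -0.800, b = -0.533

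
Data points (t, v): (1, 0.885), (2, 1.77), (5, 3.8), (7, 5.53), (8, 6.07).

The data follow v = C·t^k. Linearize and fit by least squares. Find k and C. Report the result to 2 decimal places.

k = 0.92, C = 0.90

Linearized form: ln v = k·ln t + ln C. From the 5 transformed points,
XᵀX = [[11.1814, 6.3279]; [6.3279, 5]], rhs = [9.6222, 5.2974]ᵀ  (here Σln t = 6.3279, Σ(ln t)² = 11.1814, Σln v = 5.2974, Σln t·ln v = 9.6222).
Δ = 11.1814·5 − (6.3279)² = 15.8642; k = (9.6222·5 − 6.3279·5.2974)/15.8642 = 0.91967, ln C = (11.1814·5.2974 − 6.3279·9.6222)/15.8642 = -0.10445, so C = exp(-0.10445) = 0.90082.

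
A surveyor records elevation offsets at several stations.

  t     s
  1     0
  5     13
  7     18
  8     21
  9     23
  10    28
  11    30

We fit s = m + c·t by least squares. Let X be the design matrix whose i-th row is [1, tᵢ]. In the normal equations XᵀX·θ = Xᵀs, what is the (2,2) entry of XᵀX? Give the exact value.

Row 2 ↔ basis t, column 2 ↔ basis t, so (XᵀX)_{2,2} = Σᵢ (t)·(t) = (1)·(1) + (5)·(5) + (7)·(7) + (8)·(8) + (9)·(9) + (10)·(10) + (11)·(11) = 441.

441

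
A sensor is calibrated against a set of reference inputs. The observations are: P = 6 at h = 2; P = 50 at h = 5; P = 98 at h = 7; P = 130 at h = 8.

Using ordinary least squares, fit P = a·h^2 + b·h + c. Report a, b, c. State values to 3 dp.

Setting ∂/∂a … = 0 gives: 7138·a + 988·b + 142·c = 14396;  988·a + 142·b + 22·c = 1988;  142·a + 22·b + 4·c = 284.
Solving the 3×3 system (Gaussian elimination) gives a = 67/33, b = 3/11, c = -85/33.

a = 2.030, b = 0.273, c = -2.576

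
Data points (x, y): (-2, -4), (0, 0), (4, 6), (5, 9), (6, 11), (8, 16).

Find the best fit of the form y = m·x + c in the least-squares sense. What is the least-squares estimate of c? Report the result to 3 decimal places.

From the data, Σx·x = 145, Σx = 21, Σ1 = 6.
Right-hand side: Σx·y = 271, Σy = 38.
Normal equations: [[145, 21]; [21, 6]]·[m, c]ᵀ = [271, 38]ᵀ.
Eliminating c: 6·(row 1) − 21·(row 2) gives 429·m = 6·271 − 21·38 = 828, so m = 276/143.
Then c = (38 − 21·(276/143))/6 = -181/429.

c = -0.422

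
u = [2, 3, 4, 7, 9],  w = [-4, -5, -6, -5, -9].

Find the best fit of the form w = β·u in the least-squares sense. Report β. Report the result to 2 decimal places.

Normal-equation sums: Σu·u = 159.
Right-hand side: Σu·w = -163.
Normal equations: [[159]]·[β]ᵀ = [-163]ᵀ.
β = (-163)/159 = -1.02516.

β = -1.03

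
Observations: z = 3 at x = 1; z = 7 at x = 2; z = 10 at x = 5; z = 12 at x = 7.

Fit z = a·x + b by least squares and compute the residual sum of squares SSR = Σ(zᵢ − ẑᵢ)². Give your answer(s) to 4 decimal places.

SSR = 3.7582

Sums needed: Σx·x = 79, Σx = 15, Σ1 = 4.
For Mᵀz: Σx·z = 151, Σz = 32.
MᵀM·[a, b]ᵀ = Mᵀz becomes [[79, 15]; [15, 4]]·[a, b]ᵀ = [151, 32]ᵀ.
Eliminating b: 4·(row 1) − 15·(row 2) gives 91·a = 4·151 − 15·32 = 124, so a = 124/91.
Then b = (32 − 15·(124/91))/4 = 263/91.
Residuals: -114/91, 18/13, 27/91, -3/7; SSR = 342/91.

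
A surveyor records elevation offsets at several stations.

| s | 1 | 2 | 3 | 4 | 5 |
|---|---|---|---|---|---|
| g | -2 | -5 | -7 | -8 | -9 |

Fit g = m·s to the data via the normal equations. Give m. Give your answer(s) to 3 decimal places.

m = -2.000

Compute the Gram sums: Σs·s = 55.
Right-hand side: Σs·g = -110.
Normal equations: [[55]]·[m]ᵀ = [-110]ᵀ.
m = (-110)/55 = -2.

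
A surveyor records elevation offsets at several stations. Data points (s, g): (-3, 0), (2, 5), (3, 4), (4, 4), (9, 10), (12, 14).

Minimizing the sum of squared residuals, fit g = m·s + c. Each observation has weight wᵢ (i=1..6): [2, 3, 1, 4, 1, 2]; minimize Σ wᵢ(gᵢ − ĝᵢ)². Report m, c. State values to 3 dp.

m = 0.909, c = 1.979

Entries of XᵀWX: Σwᵢ·s·s = 472, Σwᵢ·s = 52, Σwᵢ·1 = 13.
Right-hand side: Σwᵢ·s·g = 532, Σwᵢ·g = 73.
So XᵀWX·[m, c]ᵀ = XᵀWg: [[472, 52]; [52, 13]]·[m, c]ᵀ = [532, 73]ᵀ.
Determinant 472·13 − 52² = 3432.
m = (532·13 − 52·73)/3432 = 10/11; c = (472·73 − 52·532)/3432 = 283/143.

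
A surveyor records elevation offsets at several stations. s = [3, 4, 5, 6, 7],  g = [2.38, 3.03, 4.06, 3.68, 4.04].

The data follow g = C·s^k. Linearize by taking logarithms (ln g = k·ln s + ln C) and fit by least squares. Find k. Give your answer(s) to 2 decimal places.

k = 0.62

Linearized form: ln g = k·ln s + ln C. From the 5 transformed points,
Σln s = 7.8320, Σ(ln s)² = 12.7160, Σln g = 6.0760, Σln s·ln g = 9.7960.
Equations: 12.7160·k + 7.8320·ln C = 9.7960;  7.8320·k + 5·ln C = 6.0760.
Slope k = (n·Σln s·ln g − Σln s·Σln g)/(n·Σ(ln s)² − (Σln s)²) = (5·9.7960 − 7.8320·6.0760)/2.2397 = 0.62180; ln C = (Σln g − k·Σln s)/n = 0.24121.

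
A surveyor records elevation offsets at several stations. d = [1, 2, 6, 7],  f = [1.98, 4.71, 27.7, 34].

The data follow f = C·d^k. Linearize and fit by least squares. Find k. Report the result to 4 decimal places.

Let Y = ln f. Fitting Y = k·ln d + ln C by least squares:
XᵀX = [[7.4774, 4.4308]; [4.4308, 4]], rhs = [13.8874, 9.0806]ᵀ  (here Σln d = 4.4308, Σ(ln d)² = 7.4774, Σln f = 9.0806, Σln d·ln f = 13.8874).
Slope k = (n·Σln d·ln f − Σln d·Σln f)/(n·Σ(ln d)² − (Σln d)²) = (4·13.8874 − 4.4308·9.0806)/10.2775 = 1.49014; ln C = (Σln f − k·Σln d)/n = 0.61951.

k = 1.4901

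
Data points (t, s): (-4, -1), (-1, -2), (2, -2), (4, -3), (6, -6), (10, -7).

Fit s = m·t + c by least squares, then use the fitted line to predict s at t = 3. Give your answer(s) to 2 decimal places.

ŝ = -3.58

Setting ∂/∂m … = 0 gives: 173·m + 17·c = -116;  17·m + 6·c = -21.
det = 173·6 − 17² = 749.
m = ((-116)·6 − 17·(-21))/749 = -339/749; c = (173·(-21) − 17·(-116))/749 = -1661/749.
At t = 3: ŝ = (-339/749)·(3) + (-1661/749)·(1) = -2678/749.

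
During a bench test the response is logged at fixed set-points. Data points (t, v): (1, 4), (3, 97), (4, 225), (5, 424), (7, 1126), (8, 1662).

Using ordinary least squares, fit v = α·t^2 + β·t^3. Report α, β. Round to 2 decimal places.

The normal equations are: 7460·α + 53968·β = 176619;  53968·α + 400244·β = 1307185.
(Σt^2·t^2 = 7460, Σt^2·t^3 = 53968, Σt^3·t^3 = 400244, Σt^2·v = 176619, Σt^3·v = 1307185.)
Eliminating β: 400244·(row 1) − 53968·(row 2) gives 73275216·α = 400244·176619 − 53968·1307185 = 144534956, so α = 36133739/18318804.
Then β = (1307185 − 53968·(36133739/18318804))/400244 = 54956477/18318804.

α = 1.97, β = 3.00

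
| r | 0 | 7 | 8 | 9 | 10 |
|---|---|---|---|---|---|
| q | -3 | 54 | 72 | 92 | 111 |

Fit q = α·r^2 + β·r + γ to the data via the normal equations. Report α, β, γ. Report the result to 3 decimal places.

MᵀM·[α, β, γ]ᵀ = Mᵀq reads: 23058·α + 2584·β + 294·γ = 25806;  2584·α + 294·β + 34·γ = 2892;  294·α + 34·β + 5·γ = 326.
Row-reducing yields α = 27449/25519, β = 18762/25519, γ = -77744/25519.

α = 1.076, β = 0.735, γ = -3.047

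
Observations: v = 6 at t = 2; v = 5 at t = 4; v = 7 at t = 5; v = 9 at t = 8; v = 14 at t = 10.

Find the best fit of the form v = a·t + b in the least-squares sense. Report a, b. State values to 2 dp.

Entries of XᵀX: Σt·t = 209, Σt = 29, Σ1 = 5.
And Σt·v = 279, Σv = 41.
Determinant 209·5 − 29² = 204.
a = (279·5 − 29·41)/204 = 103/102; b = (209·41 − 29·279)/204 = 239/102.

a = 1.01, b = 2.34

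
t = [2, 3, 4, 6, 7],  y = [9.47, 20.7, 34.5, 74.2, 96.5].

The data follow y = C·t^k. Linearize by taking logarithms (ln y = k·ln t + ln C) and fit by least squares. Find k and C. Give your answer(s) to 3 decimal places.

k = 1.854, C = 2.652

With ln yᵢ as the transformed response and ln tᵢ as the regressor:
XᵀX = [[10.6062, 6.9157]; [6.9157, 5]], rhs = [26.4046, 17.6955]ᵀ  (here Σln t = 6.9157, Σ(ln t)² = 10.6062, Σln y = 17.6955, Σln t·ln y = 26.4046).
Slope k = (n·Σln t·ln y − Σln t·Σln y)/(n·Σ(ln t)² − (Σln t)²) = (5·26.4046 − 6.9157·17.6955)/5.2037 = 1.85366; ln C = (Σln y − k·Σln t)/n = 0.97523, so C = exp(0.97523) = 2.65178.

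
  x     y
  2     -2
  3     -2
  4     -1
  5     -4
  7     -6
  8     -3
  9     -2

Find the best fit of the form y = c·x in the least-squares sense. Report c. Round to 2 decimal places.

c = -0.48

The normal equations are: 248·c = -118.
(Σx·x = 248, Σx·y = -118.)
c = (-118)/248 = -0.475806.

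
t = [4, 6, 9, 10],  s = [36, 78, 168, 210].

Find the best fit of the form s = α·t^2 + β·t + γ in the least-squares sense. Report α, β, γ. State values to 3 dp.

Compute the Gram sums: Σt^2·t^2 = 18113, Σt^2·t = 2009, Σt^2 = 233, Σt·t = 233, Σt = 29, Σ1 = 4.
For Xᵀs: Σt^2·s = 37992, Σt·s = 4224, Σs = 492.
Normal equations: [[18113, 2009, 233]; [2009, 233, 29]; [233, 29, 4]]·[α, β, γ]ᵀ = [37992, 4224, 492]ᵀ.
Solving the 3×3 system (Gaussian elimination) gives α = 125/59, β = -53/59, γ = 360/59.

α = 2.119, β = -0.898, γ = 6.102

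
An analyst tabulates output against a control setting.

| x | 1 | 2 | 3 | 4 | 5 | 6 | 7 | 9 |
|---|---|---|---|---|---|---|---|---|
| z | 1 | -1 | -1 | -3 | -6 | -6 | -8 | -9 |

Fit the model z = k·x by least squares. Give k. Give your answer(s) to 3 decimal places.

k = -0.991

Compute the Gram sums: Σx·x = 221.
Moment sums: Σx·z = -219.
So AᵀA·[k]ᵀ = Aᵀz: [[221]]·[k]ᵀ = [-219]ᵀ.
Hence k = -219 / 221 ≈ -0.99095.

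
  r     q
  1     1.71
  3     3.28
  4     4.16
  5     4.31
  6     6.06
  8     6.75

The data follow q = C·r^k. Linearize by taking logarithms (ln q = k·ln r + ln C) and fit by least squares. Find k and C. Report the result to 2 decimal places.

k = 0.67, C = 1.65

With ln qᵢ as the transformed response and ln rᵢ as the regressor:
Σln r = 7.9655, Σ(ln r)² = 13.2535, Σln q = 8.3220, Σln r·ln q = 12.8315.
Equations: 13.2535·k + 7.9655·ln C = 12.8315;  7.9655·k + 6·ln C = 8.3220.
Solving (det = 16.0713): k = 0.66573, ln C = 0.50319, so C = exp(0.50319) = 1.65398.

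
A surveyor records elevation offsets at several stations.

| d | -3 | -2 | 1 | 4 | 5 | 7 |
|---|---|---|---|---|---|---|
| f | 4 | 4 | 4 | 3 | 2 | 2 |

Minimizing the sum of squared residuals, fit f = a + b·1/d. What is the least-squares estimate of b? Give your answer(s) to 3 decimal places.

The normal equations are: 6·a + (319/420)·b = 19;  (319/420)·a + (261781/176400)·b = 883/420.
(Σ1 = 6, Σ1/d = 319/420, Σ1/d·1/d = 261781/176400, Σf = 19, Σ1/d·f = 883/420.)
det = 6·(261781/176400) − (319/420)² = 58757/7056.
a = (19·(261781/176400) − (319/420)·(883/420))/(58757/7056) = 4692162/1468925; b = (6·(883/420) − (319/420)·19)/(58757/7056) = -64092/293785.

b = -0.218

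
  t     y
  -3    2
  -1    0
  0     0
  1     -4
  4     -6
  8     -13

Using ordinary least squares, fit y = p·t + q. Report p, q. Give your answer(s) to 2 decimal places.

Normal-equation sums: Σt·t = 91, Σt = 9, Σ1 = 6.
Right-hand side: Σt·y = -138, Σy = -21.
Normal equations: [[91, 9]; [9, 6]]·[p, q]ᵀ = [-138, -21]ᵀ.
Eliminating q: 6·(row 1) − 9·(row 2) gives 465·p = 6·(-138) − 9·(-21) = -639, so p = -213/155.
Then q = ((-21) − 9·(-213/155))/6 = -223/155.

p = -1.37, q = -1.44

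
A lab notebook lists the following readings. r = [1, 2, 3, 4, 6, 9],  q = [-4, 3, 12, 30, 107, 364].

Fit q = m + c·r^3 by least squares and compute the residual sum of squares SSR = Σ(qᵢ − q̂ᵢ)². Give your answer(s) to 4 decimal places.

The normal equations are: 6·m + 1045·c = 512;  1045·m + 582987·c = 290732.
(Σ1 = 6, Σr^3 = 1045, Σr^3·r^3 = 582987, Σq = 512, Σr^3·q = 290732.)
Eliminating c: 582987·(row 1) − 1045·(row 2) gives 2405897·m = 582987·512 − 1045·290732 = -5325596, so m = -5325596/2405897.
Then c = (290732 − 1045·(-5325596/2405897))/582987 = 1209352/2405897.
Residuals: -5507344/2405897, 2868471/2405897, 1543856/2405897, 103978/2405897, 1536543/2405897, -545504/2405897; SSR = 18127046/2405897.

SSR = 7.5344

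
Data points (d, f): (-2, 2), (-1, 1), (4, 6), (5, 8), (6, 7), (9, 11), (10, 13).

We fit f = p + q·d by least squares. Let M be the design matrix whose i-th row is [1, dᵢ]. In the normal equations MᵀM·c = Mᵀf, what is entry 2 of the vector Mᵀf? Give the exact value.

Entry 2 ↔ basis d, so (Mᵀf)_{2} = Σᵢ (d)·fᵢ = (-2)·(2) + (-1)·(1) + (4)·(6) + (5)·(8) + (6)·(7) + (9)·(11) + (10)·(13) = 330.

330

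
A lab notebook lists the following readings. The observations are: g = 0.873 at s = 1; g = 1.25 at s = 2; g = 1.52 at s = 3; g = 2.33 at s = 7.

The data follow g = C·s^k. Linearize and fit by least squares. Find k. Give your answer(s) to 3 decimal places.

With ln gᵢ as the transformed response and ln sᵢ as the regressor:
Sums: Σln s = 3.7377, Σ(ln s)² = 5.4740, Σln g = 1.3519, Σln s·ln g = 2.2607.
Normal system: [[5.4740, 3.7377]; [3.7377, 4]]·[k, ln C]ᵀ = [2.2607, 1.3519]ᵀ.
Solving (det = 7.9257): k = 0.50338, ln C = -0.13239.

k = 0.503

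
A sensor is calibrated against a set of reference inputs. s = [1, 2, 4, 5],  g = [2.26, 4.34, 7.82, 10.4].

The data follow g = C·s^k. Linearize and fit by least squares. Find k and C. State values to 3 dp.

With ln gᵢ as the transformed response and ln sᵢ as the regressor:
Σln s = 3.6889, Σ(ln s)² = 4.9926, Σln g = 6.6817, Σln s·ln g = 7.6376.
Equations: 4.9926·k + 3.6889·ln C = 7.6376;  3.6889·k + 4·ln C = 6.6817.
Slope k = (n·Σln s·ln g − Σln s·Σln g)/(n·Σ(ln s)² − (Σln s)²) = (4·7.6376 − 3.6889·6.6817)/6.3624 = 0.92770; ln C = (Σln g − k·Σln s)/n = 0.81489, so C = exp(0.81489) = 2.25893.

k = 0.928, C = 2.259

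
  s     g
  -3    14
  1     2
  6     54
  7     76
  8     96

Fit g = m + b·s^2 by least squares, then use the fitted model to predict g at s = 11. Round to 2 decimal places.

ĝ = 182.71

With design matrix A, AᵀA = [[5, 159]; [159, 7875]] and Aᵀg = [242, 11940]ᵀ.
Eliminating b: 7875·(row 1) − 159·(row 2) gives 14094·m = 7875·242 − 159·11940 = 7290, so m = 15/29.
Then b = (11940 − 159·(15/29))/7875 = 131/87.
At s = 11: ĝ = (15/29)·(1) + (131/87)·(121) = 15896/87.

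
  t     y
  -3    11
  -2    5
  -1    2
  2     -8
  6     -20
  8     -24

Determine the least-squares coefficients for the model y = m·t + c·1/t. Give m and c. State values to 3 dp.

Forming XᵀX = [[118, 6]; [6, 953/576]] and Xᵀy = [-373, -37/2]ᵀ gives XᵀX·[m, c]ᵀ = Xᵀy.
Determinant 118·(953/576) − 6² = 45859/288.
m = ((-373)·(953/576) − 6·(-37/2))/(45859/288) = -26503/8338; c = (118·(-37/2) − 6·(-373))/(45859/288) = 1440/4169.

m = -3.179, c = 0.345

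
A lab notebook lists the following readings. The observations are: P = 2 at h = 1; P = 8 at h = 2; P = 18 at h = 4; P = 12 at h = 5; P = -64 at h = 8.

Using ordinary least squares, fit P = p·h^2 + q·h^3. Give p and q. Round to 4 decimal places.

Normal-equation sums: Σh^2·h^2 = 4994, Σh^2·h^3 = 36950, Σh^3·h^3 = 281930.
For XᵀP: Σh^2·P = -3474, Σh^3·P = -30050.
Determinant 4994·281930 − 36950² = 42655920.
p = ((-3474)·281930 − 36950·(-30050))/42655920 = 3273067/1066398; q = (4994·(-30050) − 36950·(-3474))/42655920 = -542635/1066398.

p = 3.0693, q = -0.5088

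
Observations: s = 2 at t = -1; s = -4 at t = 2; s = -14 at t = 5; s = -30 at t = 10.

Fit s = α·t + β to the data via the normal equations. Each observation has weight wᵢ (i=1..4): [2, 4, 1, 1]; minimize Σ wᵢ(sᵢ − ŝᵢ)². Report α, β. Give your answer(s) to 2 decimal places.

α = -2.95, β = 0.74

Sums needed: Σwᵢ·t·t = 143, Σwᵢ·t = 21, Σwᵢ·1 = 8.
For XᵀWs: Σwᵢ·t·s = -406, Σwᵢ·s = -56.
So XᵀWX·[α, β]ᵀ = XᵀWs: [[143, 21]; [21, 8]]·[α, β]ᵀ = [-406, -56]ᵀ.
Δ = 143·8 − 21² = 703.
α = ((-406)·8 − 21·(-56))/703 = -56/19; β = (143·(-56) − 21·(-406))/703 = 14/19.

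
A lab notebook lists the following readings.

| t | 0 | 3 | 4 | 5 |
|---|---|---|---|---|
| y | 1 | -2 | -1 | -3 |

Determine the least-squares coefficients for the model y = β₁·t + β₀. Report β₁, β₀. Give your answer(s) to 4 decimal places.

Setting ∂/∂β₁ … = 0 gives: 50·β₁ + 12·β₀ = -25;  12·β₁ + 4·β₀ = -5.
Determinant 50·4 − 12² = 56.
β₁ = ((-25)·4 − 12·(-5))/56 = -5/7; β₀ = (50·(-5) − 12·(-25))/56 = 25/28.

β₁ = -0.7143, β₀ = 0.8929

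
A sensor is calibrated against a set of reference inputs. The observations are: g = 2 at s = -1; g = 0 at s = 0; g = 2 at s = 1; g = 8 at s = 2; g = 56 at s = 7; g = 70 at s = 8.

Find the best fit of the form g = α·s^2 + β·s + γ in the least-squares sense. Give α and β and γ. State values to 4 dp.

α = 0.9536, β = 1.0671, γ = 1.0643

Setting ∂/∂α … = 0 gives: 6515·α + 863·β + 119·γ = 7260;  863·α + 119·β + 17·γ = 968;  119·α + 17·β + 6·γ = 138.
Solving the 3×3 system (Gaussian elimination) gives α = 1273/1335, β = 7123/6675, γ = 2368/2225.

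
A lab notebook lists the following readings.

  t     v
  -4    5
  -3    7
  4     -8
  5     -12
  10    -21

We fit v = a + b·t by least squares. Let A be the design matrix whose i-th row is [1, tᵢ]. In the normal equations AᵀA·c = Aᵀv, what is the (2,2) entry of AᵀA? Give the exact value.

166

Row 2 ↔ basis t, column 2 ↔ basis t, so (AᵀA)_{2,2} = Σᵢ (t)·(t) = (-4)·(-4) + (-3)·(-3) + (4)·(4) + (5)·(5) + (10)·(10) = 166.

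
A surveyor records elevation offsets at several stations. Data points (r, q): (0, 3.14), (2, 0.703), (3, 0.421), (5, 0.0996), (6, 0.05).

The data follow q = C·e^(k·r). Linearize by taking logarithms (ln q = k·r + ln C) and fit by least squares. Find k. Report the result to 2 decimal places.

k = -0.68

With ln qᵢ as the transformed response and rᵢ as the regressor:
Σr = 16.0000, Σ(r)² = 74.0000, Σln q = -5.3756, Σr·ln q = -32.8075.
Equations: 74.0000·k + 16.0000·ln C = -32.8075;  16.0000·k + 5·ln C = -5.3756.
Δ = 74.0000·5 − (16.0000)² = 114.0000; k = (-32.8075·5 − 16.0000·-5.3756)/114.0000 = -0.68445, ln C = (74.0000·-5.3756 − 16.0000·-32.8075)/114.0000 = 1.11512.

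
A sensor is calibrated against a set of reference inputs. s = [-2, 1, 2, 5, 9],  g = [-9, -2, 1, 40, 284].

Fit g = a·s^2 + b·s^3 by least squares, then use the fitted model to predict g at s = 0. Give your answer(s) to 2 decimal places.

The normal system MᵀM·[a, b]ᵀ = Mᵀg is [[7219, 62175]; [62175, 547195]]·[a, b]ᵀ = [23970, 212114]ᵀ.
det = 7219·547195 − 62175² = 84470080.
a = (23970·547195 − 62175·212114)/84470080 = -1798095/2111752; b = (7219·212114 − 62175·23970)/84470080 = 5114527/10558760.
At s = 0: ĝ = (-1798095/2111752)·(0) + (5114527/10558760)·(0) = 0.

ĝ = 0.00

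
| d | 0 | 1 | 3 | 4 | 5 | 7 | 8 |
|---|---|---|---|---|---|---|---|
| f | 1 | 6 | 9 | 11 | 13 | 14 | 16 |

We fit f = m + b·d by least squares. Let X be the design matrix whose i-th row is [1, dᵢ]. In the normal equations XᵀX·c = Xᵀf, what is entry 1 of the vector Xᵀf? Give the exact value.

Entry 1 ↔ basis 1, so (Xᵀf)_{1} = Σᵢ fᵢ = (1)·(1) + (1)·(6) + (1)·(9) + (1)·(11) + (1)·(13) + (1)·(14) + (1)·(16) = 70.

70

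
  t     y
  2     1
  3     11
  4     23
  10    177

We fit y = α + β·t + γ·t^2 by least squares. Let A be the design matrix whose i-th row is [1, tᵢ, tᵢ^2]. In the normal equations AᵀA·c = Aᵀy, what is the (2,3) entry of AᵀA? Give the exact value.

Row 2 ↔ basis t, column 3 ↔ basis t^2, so (AᵀA)_{2,3} = Σᵢ (t)·(t^2) = (2)·(4) + (3)·(9) + (4)·(16) + (10)·(100) = 1099.

1099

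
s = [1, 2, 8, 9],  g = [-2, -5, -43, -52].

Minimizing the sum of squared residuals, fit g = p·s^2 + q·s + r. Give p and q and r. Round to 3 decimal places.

p = -0.429, q = -1.994, r = 0.543

Normal-equation sums: Σs^2·s^2 = 10674, Σs^2·s = 1250, Σs^2 = 150, Σs·s = 150, Σs = 20, Σ1 = 4.
Moment sums: Σs^2·g = -6986, Σs·g = -824, Σg = -102.
Row-reducing yields p = -3/7, q = -349/175, r = 19/35.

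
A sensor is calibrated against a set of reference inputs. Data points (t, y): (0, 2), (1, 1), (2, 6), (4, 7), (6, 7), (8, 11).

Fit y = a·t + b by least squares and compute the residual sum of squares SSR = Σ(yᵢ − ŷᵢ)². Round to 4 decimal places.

Sums needed: Σt·t = 121, Σt = 21, Σ1 = 6.
Right-hand side: Σt·y = 171, Σy = 34.
MᵀM·[a, b]ᵀ = Mᵀy becomes [[121, 21]; [21, 6]]·[a, b]ᵀ = [171, 34]ᵀ.
Determinant 121·6 − 21² = 285.
a = (171·6 − 21·34)/285 = 104/95; b = (121·34 − 21·171)/285 = 523/285.
Residuals: 47/285, -110/57, 563/285, 224/285, -80/57, 116/285; SSR = 2966/285.

SSR = 10.4070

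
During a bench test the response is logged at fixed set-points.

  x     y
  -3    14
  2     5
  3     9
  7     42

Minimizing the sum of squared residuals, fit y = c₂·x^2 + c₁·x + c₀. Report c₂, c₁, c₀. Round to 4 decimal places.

Entries of MᵀM: Σx^2·x^2 = 2579, Σx^2·x = 351, Σx^2 = 71, Σx·x = 71, Σx = 9, Σ1 = 4.
For Mᵀy: Σx^2·y = 2285, Σx·y = 289, Σy = 70.
So MᵀM·[c₂, c₁, c₀]ᵀ = Mᵀy: [[2579, 351, 71]; [351, 71, 9]; [71, 9, 4]]·[c₂, c₁, c₀]ᵀ = [2285, 289, 70]ᵀ.
Row-reducing yields c₂ = 11103/12140, c₁ = -2077/2428, c₀ = 19369/6070.

c₂ = 0.9146, c₁ = -0.8554, c₀ = 3.1909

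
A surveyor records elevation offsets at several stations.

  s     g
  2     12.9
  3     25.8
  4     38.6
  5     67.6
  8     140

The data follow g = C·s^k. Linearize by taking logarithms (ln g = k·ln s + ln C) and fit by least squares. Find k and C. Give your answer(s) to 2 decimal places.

Let Y = ln g. Fitting Y = k·ln s + ln C by least squares:
AᵀA = [[10.5236, 6.8669]; [6.8669, 5]], rhs = [27.4653, 18.6161]ᵀ  (here Σln s = 6.8669, Σ(ln s)² = 10.5236, Σln g = 18.6161, Σln s·ln g = 27.4653).
Δ = 10.5236·5 − (6.8669)² = 5.4631; k = (27.4653·5 − 6.8669·18.6161)/5.4631 = 1.73729, ln C = (10.5236·18.6161 − 6.8669·27.4653)/5.4631 = 1.33725, so C = exp(1.33725) = 3.80857.

k = 1.74, C = 3.81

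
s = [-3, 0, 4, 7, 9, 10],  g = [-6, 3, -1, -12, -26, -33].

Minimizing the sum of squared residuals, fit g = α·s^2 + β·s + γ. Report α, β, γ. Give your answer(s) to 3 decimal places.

Sums needed: Σs^2·s^2 = 19299, Σs^2·s = 2109, Σs^2 = 255, Σs·s = 255, Σs = 27, Σ1 = 6.
And Σs^2·g = -6064, Σs·g = -634, Σg = -75.
So MᵀM·[α, β, γ]ᵀ = Mᵀg: [[19299, 2109, 255]; [2109, 255, 27]; [255, 27, 6]]·[α, β, γ]ᵀ = [-6064, -634, -75]ᵀ.
Solving the 3×3 system (Gaussian elimination) gives α = -1374/2849, β = 10705/8547, γ = 6725/2849.

α = -0.482, β = 1.252, γ = 2.360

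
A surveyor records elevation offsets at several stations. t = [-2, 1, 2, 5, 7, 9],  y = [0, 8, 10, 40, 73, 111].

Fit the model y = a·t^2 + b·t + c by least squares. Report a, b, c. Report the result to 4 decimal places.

From the data, Σt^2·t^2 = 9620, Σt^2·t = 1198, Σt^2 = 164, Σt·t = 164, Σt = 22, Σ1 = 6.
Right-hand side: Σt^2·y = 13616, Σt·y = 1738, Σy = 242.
Row-reducing yields a = 542/515, b = 6882/2575, c = 4551/2575.

a = 1.0524, b = 2.6726, c = 1.7674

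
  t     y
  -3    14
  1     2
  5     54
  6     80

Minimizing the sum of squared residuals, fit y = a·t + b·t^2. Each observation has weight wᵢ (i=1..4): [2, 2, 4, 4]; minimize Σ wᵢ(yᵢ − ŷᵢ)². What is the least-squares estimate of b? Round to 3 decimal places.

b = 2.007

Forming XᵀWX = [[264, 1312]; [1312, 7848]] and XᵀWy = [2920, 17176]ᵀ gives XᵀWX·[a, b]ᵀ = XᵀWy.
Δ = 264·7848 − 1312² = 350528.
a = (2920·7848 − 1312·17176)/350528 = 5957/5477; b = (264·17176 − 1312·2920)/350528 = 10991/5477.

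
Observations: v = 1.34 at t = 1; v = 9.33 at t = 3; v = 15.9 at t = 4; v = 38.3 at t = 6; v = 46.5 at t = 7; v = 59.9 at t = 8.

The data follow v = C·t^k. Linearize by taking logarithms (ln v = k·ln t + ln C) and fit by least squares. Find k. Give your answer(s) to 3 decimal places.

With ln vᵢ as the transformed response and ln tᵢ as the regressor:
AᵀA = [[14.4498, 8.3020]; [8.3020, 6]], rhs = [28.8019, 16.8698]ᵀ  (here Σln t = 8.3020, Σ(ln t)² = 14.4498, Σln v = 16.8698, Σln t·ln v = 28.8019).
Δ = 14.4498·6 − (8.3020)² = 17.7753; k = (28.8019·6 − 8.3020·16.8698)/17.7753 = 1.84288, ln C = (14.4498·16.8698 − 8.3020·28.8019)/17.7753 = 0.26170.

k = 1.843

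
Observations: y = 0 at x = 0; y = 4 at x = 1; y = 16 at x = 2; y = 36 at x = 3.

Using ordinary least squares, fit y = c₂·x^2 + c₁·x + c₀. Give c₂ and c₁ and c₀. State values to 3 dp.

c₂ = 4.000, c₁ = 0.000, c₀ = 0.000

With design matrix A, AᵀA = [[98, 36, 14]; [36, 14, 6]; [14, 6, 4]] and Aᵀy = [392, 144, 56]ᵀ.
Inverting the 3×3 Gram matrix, [c₂, c₁, c₀]ᵀ = [4, 0, 0]ᵀ.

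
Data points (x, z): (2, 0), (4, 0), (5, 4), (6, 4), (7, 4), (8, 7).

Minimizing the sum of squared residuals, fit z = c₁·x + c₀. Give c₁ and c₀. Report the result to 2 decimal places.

Forming AᵀA = [[194, 32]; [32, 6]] and Aᵀz = [128, 19]ᵀ gives AᵀA·[c₁, c₀]ᵀ = Aᵀz.
Eliminating c₀: 6·(row 1) − 32·(row 2) gives 140·c₁ = 6·128 − 32·19 = 160, so c₁ = 8/7.
Then c₀ = (19 − 32·(8/7))/6 = -41/14.

c₁ = 1.14, c₀ = -2.93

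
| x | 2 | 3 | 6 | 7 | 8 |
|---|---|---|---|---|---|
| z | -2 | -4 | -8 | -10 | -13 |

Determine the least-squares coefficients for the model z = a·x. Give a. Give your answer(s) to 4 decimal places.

a = -1.4691

Entries of AᵀA: Σx·x = 162.
Moment sums: Σx·z = -238.
So AᵀA·[a]ᵀ = Aᵀz: [[162]]·[a]ᵀ = [-238]ᵀ.
Hence a = -238 / 162 ≈ -1.46914.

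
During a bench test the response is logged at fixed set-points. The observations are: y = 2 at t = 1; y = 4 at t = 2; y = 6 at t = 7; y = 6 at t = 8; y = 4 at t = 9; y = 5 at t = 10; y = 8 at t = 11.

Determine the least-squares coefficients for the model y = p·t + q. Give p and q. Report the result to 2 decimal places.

p = 0.37, q = 2.43

Normal-equation sums: Σt·t = 420, Σt = 48, Σ1 = 7.
Right-hand side: Σt·y = 274, Σy = 35.
Normal equations: [[420, 48]; [48, 7]]·[p, q]ᵀ = [274, 35]ᵀ.
Δ = 420·7 − 48² = 636.
p = (274·7 − 48·35)/636 = 119/318; q = (420·35 − 48·274)/636 = 129/53.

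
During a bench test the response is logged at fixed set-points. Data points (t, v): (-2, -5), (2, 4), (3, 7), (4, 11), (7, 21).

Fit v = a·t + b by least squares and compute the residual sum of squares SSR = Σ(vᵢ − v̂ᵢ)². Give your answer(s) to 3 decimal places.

Sums needed: Σt·t = 82, Σt = 14, Σ1 = 5.
For Aᵀv: Σt·v = 230, Σv = 38.
So AᵀA·[a, b]ᵀ = Aᵀv: [[82, 14]; [14, 5]]·[a, b]ᵀ = [230, 38]ᵀ.
Eliminating b: 5·(row 1) − 14·(row 2) gives 214·a = 5·230 − 14·38 = 618, so a = 309/107.
Then b = (38 − 14·(309/107))/5 = -52/107.
Residuals: 135/107, -138/107, -126/107, -7/107, 136/107; SSR = 670/107.

SSR = 6.262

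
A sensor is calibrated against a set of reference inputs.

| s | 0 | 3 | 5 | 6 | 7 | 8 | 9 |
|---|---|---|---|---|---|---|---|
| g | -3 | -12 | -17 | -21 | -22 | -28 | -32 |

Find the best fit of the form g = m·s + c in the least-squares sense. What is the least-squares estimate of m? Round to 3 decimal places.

The normal system XᵀX·[m, c]ᵀ = Xᵀg is [[264, 38]; [38, 7]]·[m, c]ᵀ = [-913, -135]ᵀ.
Δ = 264·7 − 38² = 404.
m = ((-913)·7 − 38·(-135))/404 = -1261/404; c = (264·(-135) − 38·(-913))/404 = -473/202.

m = -3.121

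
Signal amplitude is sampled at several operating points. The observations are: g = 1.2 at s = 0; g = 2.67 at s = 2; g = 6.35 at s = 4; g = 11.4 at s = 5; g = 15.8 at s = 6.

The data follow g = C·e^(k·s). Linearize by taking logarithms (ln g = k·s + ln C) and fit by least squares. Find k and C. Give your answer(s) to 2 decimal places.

Linearized form: ln g = k·s + ln C. From the 5 transformed points,
AᵀA = [[81.0000, 17.0000]; [17.0000, 5]], rhs = [38.0861, 8.2065]ᵀ  (here Σs = 17.0000, Σ(s)² = 81.0000, Σln g = 8.2065, Σs·ln g = 38.0861).
Slope k = (n·Σs·ln g − Σs·Σln g)/(n·Σ(s)² − (Σs)²) = (5·38.0861 − 17.0000·8.2065)/116.0000 = 0.43897; ln C = (Σln g − k·Σs)/n = 0.14880, so C = exp(0.14880) = 1.16044.

k = 0.44, C = 1.16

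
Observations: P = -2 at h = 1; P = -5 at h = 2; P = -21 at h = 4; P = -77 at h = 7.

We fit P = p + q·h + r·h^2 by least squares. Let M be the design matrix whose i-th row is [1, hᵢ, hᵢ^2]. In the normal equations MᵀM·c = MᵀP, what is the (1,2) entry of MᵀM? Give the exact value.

Row 1 ↔ basis 1, column 2 ↔ basis h, so (MᵀM)_{1,2} = Σᵢ h = (1)·(1) + (1)·(2) + (1)·(4) + (1)·(7) = 14.

14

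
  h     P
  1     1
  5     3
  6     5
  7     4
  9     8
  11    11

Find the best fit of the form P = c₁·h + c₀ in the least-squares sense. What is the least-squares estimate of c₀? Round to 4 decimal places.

c₀ = -1.1120

From the data, Σh·h = 313, Σh = 39, Σ1 = 6.
For AᵀP: Σh·P = 267, ΣP = 32.
So AᵀA·[c₁, c₀]ᵀ = AᵀP: [[313, 39]; [39, 6]]·[c₁, c₀]ᵀ = [267, 32]ᵀ.
det = 313·6 − 39² = 357.
c₁ = (267·6 − 39·32)/357 = 118/119; c₀ = (313·32 − 39·267)/357 = -397/357.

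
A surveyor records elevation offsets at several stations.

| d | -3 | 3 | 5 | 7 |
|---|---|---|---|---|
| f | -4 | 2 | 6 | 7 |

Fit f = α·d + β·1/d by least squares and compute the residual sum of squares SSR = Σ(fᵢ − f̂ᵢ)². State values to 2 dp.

Setting ∂/∂α … = 0 gives: 92·α + 4·β = 97;  4·α + (3116/11025)·β = 21/5.
Eliminating β: (3116/11025)·(row 1) − 4·(row 2) gives (110272/11025)·α = (3116/11025)·97 − 4·(21/5) = 117032/11025, so α = 14629/13784.
Then β = ((21/5) − 4·(14629/13784))/(3116/11025) = -2205/13784.
Residuals: -1498/1723, -1948/1723, 1250/1723, -700/1723; SSR = 4696/1723.

SSR = 2.73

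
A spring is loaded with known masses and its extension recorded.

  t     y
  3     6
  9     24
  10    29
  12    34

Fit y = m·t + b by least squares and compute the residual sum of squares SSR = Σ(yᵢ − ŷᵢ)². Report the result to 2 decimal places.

Forming XᵀX = [[334, 34]; [34, 4]] and Xᵀy = [932, 93]ᵀ gives XᵀX·[m, b]ᵀ = Xᵀy.
Eliminating b: 4·(row 1) − 34·(row 2) gives 180·m = 4·932 − 34·93 = 566, so m = 283/90.
Then b = (93 − 34·(283/90))/4 = -313/90.
Residuals: 2/45, -37/45, 31/30, -23/90; SSR = 163/90.

SSR = 1.81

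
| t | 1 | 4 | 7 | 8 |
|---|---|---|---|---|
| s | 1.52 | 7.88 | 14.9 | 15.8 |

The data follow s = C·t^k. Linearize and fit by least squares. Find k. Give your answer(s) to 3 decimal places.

k = 1.147

Let Y = ln s. Fitting Y = k·ln t + ln C by least squares:
AᵀA = [[10.0325, 5.4116]; [5.4116, 4]], rhs = [13.8577, 7.9444]ᵀ  (here Σln t = 5.4116, Σ(ln t)² = 10.0325, Σln s = 7.9444, Σln t·ln s = 13.8577).
Solving (det = 10.8439): k = 1.14703, ln C = 0.43427.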